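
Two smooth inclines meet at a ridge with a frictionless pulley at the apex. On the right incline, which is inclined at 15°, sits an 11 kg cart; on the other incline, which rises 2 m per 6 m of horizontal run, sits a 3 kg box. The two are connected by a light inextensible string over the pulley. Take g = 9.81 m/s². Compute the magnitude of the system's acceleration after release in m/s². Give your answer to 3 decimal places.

Resolve each weight along its own incline: the 11 kg mass has component 11 × 9.81 × sin 15° = 27.929 N down its slope, and the 3 kg mass has 3 × 9.81 × sin 18.43° = 9.307 N down its slope.
The 11 kg side's 27.929 N exceeds the other side's 9.307 N, so that mass slides down and the 3 kg mass slides up. Taking that direction as positive, Newton's second law for the whole system gives 27.929 − 9.307 = (11 + 3) a, so a = 18.622 / 14 = 1.3301 m/s².

1.330 m/s²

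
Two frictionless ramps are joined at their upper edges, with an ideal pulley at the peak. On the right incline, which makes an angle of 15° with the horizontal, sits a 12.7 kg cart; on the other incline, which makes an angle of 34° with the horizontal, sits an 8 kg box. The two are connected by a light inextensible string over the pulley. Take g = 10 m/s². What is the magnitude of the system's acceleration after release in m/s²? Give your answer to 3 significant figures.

0.573 m/s²

Resolve each weight along its own incline: the 12.7 kg mass has component 12.7 × 10 × sin 15° = 32.870 N down its slope, and the 8 kg mass has 8 × 10 × sin 34° = 44.735 N down its slope.
The 8 kg side's 44.735 N exceeds the other side's 32.870 N, so that mass slides down and the 12.7 kg mass slides up. Taking that direction as positive, Newton's second law for the whole system gives 44.735 − 32.870 = (12.7 + 8) a, so a = 11.865 / 20.7 = 0.5732 m/s².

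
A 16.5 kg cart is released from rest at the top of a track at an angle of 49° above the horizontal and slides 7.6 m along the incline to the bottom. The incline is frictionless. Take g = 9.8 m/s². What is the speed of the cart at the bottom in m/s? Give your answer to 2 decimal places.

10.60 m/s

The weight component along the incline is mg sin 49° = 122.037 N and the normal force is N = mg cos 49° = 106.085 N.
With no friction, a = g sin 49° = 7.3962 m/s².
Starting from rest over a distance of 7.6 m, v² = 2aL = 2 × 7.3962 × 7.6 = 112.4222, so v = 10.6029 m/s.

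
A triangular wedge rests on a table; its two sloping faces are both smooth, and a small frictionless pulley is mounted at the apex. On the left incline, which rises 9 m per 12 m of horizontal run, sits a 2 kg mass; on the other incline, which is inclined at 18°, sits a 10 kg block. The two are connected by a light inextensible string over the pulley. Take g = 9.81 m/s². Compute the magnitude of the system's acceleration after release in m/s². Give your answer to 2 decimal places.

1.55 m/s²

Resolve each weight along its own incline: the 2 kg mass has component 2 × 9.81 × sin 36.87° = 11.772 N down its slope, and the 10 kg mass has 10 × 9.81 × sin 18° = 30.315 N down its slope.
The 10 kg side's 30.315 N exceeds the other side's 11.772 N, so that mass slides down and the 2 kg mass slides up. Taking that direction as positive, Newton's second law for the whole system gives 30.315 − 11.772 = (2 + 10) a, so a = 18.543 / 12 = 1.5453 m/s².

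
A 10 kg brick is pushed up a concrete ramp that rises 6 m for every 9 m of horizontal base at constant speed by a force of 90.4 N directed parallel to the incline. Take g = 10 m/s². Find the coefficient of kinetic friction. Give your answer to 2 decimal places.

At constant speed ΣF = 0 along the incline. The applied 90.4 N acts up the slope; the weight component mg sin 33.69° = 55.470 N and kinetic friction μN both act down the slope.
So 90.4 = 55.470 + μ × 83.205, giving μ = (90.4 − 55.470) / 83.205 = 0.4198.

0.42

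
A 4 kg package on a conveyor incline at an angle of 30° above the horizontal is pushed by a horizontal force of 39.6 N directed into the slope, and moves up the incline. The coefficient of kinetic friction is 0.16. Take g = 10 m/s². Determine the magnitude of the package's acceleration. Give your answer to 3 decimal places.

The horizontal push has components F cos 30° = 39.6 × 0.8660 = 34.294 N up the incline and F sin 30° = 39.6 × 0.5000 = 19.800 N pressing into the surface.
The normal force is therefore N = mg cos 30° + F sin 30° = 34.640 + 19.800 = 54.440 N, and kinetic friction down the slope is μN = 0.16 × 54.440 = 8.710 N.
Along the incline: F cos 30° − mg sin 30° − μN = ma, so 34.294 − 20.000 − 8.710 = 4 a, giving a = 1.3960 m/s².

1.396 m/s²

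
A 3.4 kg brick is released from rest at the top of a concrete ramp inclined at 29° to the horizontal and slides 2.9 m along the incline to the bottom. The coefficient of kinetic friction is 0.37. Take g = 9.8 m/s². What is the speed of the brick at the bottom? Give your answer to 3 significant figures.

3.03 m/s

The weight component along the incline is mg sin 29° = 16.154 N and the normal force is N = mg cos 29° = 29.142 N.
Friction up the slope is f = μN = 0.37 × 29.142 = 10.783 N, so the net downslope force is 16.154 − 10.783 = 5.371 N and a = 5.371 / 3.4 = 1.5797 m/s².
Starting from rest over a distance of 2.9 m, v² = 2aL = 2 × 1.5797 × 2.9 = 9.1623, so v = 3.0269 m/s.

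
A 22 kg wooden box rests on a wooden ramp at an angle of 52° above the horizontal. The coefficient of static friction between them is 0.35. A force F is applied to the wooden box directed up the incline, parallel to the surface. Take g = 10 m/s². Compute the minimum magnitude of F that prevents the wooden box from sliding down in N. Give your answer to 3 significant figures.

126 N

The normal force is N = mg cos 52° = 135.446 N. With F at its minimum the wooden box is on the verge of sliding down, so static friction is at its maximum μ_s N = 0.35 × 135.446 = 47.406 N and acts up the slope.
Equilibrium along the incline: F + μ_s N = mg sin 52°, so F = 173.362 − 47.406 = 125.956 N.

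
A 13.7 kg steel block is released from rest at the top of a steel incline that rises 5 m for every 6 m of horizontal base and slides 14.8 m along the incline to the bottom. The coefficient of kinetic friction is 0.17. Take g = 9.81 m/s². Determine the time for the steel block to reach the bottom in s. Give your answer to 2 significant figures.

The weight component along the incline is mg sin 39.81° = 86.039 N and the normal force is N = mg cos 39.81° = 103.247 N.
Friction up the slope is f = μN = 0.17 × 103.247 = 17.552 N, so the net downslope force is 86.039 − 17.552 = 68.487 N and a = 68.487 / 13.7 = 4.9991 m/s².
Starting from rest, L = ½at², so t = √(2L/a) = √(2 × 14.8 / 4.9991) = 2.4333 s.

2.4 s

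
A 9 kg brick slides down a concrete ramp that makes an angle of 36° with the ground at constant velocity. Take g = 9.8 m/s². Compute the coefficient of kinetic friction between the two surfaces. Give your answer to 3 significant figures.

0.727

At constant velocity the net force along the incline is zero: mg sin 36° = μ mg cos 36°.
So μ = tan 36° = 0.5878 / 0.8090 = 0.7266.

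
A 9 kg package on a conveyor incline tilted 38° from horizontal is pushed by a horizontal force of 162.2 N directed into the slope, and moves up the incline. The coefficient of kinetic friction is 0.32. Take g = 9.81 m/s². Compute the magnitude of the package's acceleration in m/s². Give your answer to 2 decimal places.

2.14 m/s²

The horizontal push has components F cos 38° = 162.2 × 0.7880 = 127.814 N up the incline and F sin 38° = 162.2 × 0.6157 = 99.867 N pressing into the surface.
The normal force is therefore N = mg cos 38° + F sin 38° = 69.573 + 99.867 = 169.440 N, and kinetic friction down the slope is μN = 0.32 × 169.440 = 54.221 N.
Along the incline: F cos 38° − mg sin 38° − μN = ma, so 127.814 − 54.360 − 54.221 = 9 a, giving a = 2.1370 m/s².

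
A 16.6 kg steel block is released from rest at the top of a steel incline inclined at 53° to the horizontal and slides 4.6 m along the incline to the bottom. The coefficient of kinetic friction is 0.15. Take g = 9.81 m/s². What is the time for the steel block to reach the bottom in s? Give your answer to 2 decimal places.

1.15 s

The weight component along the incline is mg sin 53° = 130.055 N and the normal force is N = mg cos 53° = 98.003 N.
Friction up the slope is f = μN = 0.15 × 98.003 = 14.700 N, so the net downslope force is 130.055 − 14.700 = 115.355 N and a = 115.355 / 16.6 = 6.9491 m/s².
Starting from rest, L = ½at², so t = √(2L/a) = √(2 × 4.6 / 6.9491) = 1.1506 s.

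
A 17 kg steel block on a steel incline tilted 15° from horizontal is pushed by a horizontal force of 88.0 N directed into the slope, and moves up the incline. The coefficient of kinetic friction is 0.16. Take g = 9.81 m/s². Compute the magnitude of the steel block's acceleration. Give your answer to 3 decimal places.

The horizontal push has components F cos 15° = 88.0 × 0.9659 = 84.999 N up the incline and F sin 15° = 88.0 × 0.2588 = 22.774 N pressing into the surface.
The normal force is therefore N = mg cos 15° + F sin 15° = 161.083 + 22.774 = 183.857 N, and kinetic friction down the slope is μN = 0.16 × 183.857 = 29.417 N.
Along the incline: F cos 15° − mg sin 15° − μN = ma, so 84.999 − 43.160 − 29.417 = 17 a, giving a = 0.7307 m/s².

0.731 m/s²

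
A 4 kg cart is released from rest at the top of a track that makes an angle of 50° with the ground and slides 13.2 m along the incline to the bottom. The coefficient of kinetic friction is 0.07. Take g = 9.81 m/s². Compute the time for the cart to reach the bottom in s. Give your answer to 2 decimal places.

The weight component along the incline is mg sin 50° = 30.060 N and the normal force is N = mg cos 50° = 25.223 N.
Friction up the slope is f = μN = 0.07 × 25.223 = 1.766 N, so the net downslope force is 30.060 − 1.766 = 28.294 N and a = 28.294 / 4 = 7.0735 m/s².
Starting from rest, L = ½at², so t = √(2L/a) = √(2 × 13.2 / 7.0735) = 1.9319 s.

1.93 s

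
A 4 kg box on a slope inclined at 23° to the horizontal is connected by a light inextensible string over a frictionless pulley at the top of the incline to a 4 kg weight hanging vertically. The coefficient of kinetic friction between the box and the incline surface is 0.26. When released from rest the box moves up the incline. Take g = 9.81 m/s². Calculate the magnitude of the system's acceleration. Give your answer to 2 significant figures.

For the box on the incline: the weight component along the slope is m₁g sin 23° = 4 × 9.81 × 0.3907 = 15.331 N and the normal force is N = m₁g cos 23° = 36.121 N.
Kinetic friction opposes the box's motion up the incline: f = μN = 0.26 × 36.121 = 9.391 N acting down the slope.
Newton's second law for the box (up-slope positive): T − 15.331 − 9.391 = 4 a. For the hanging weight (downward positive): 4 × 9.81 − T = 4 a.
Adding the two equations eliminates T: 14.518 = 8 a, so a = 1.8148 m/s².

1.8 m/s²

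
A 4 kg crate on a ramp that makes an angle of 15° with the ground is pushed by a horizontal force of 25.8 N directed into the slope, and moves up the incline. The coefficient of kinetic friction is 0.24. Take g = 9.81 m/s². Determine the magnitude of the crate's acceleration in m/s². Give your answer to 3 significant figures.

The horizontal push has components F cos 15° = 25.8 × 0.9659 = 24.920 N up the incline and F sin 15° = 25.8 × 0.2588 = 6.677 N pressing into the surface.
The normal force is therefore N = mg cos 15° + F sin 15° = 37.902 + 6.677 = 44.579 N, and kinetic friction down the slope is μN = 0.24 × 44.579 = 10.699 N.
Along the incline: F cos 15° − mg sin 15° − μN = ma, so 24.920 − 10.155 − 10.699 = 4 a, giving a = 1.0165 m/s².

1.02 m/s²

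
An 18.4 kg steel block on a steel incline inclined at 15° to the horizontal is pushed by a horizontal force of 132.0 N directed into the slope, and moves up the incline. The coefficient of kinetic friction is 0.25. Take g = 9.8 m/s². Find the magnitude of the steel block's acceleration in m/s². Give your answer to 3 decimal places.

1.562 m/s²

The horizontal push has components F cos 15° = 132.0 × 0.9659 = 127.499 N up the incline and F sin 15° = 132.0 × 0.2588 = 34.162 N pressing into the surface.
The normal force is therefore N = mg cos 15° + F sin 15° = 174.171 + 34.162 = 208.333 N, and kinetic friction down the slope is μN = 0.25 × 208.333 = 52.083 N.
Along the incline: F cos 15° − mg sin 15° − μN = ma, so 127.499 − 46.667 − 52.083 = 18.4 a, giving a = 1.5624 m/s².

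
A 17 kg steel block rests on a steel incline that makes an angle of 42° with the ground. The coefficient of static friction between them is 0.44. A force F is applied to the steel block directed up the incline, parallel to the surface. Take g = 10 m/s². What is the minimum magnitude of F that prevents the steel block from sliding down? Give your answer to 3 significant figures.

The normal force is N = mg cos 42° = 126.335 N. With F at its minimum the steel block is on the verge of sliding down, so static friction is at its maximum μ_s N = 0.44 × 126.335 = 55.587 N and acts up the slope.
Equilibrium along the incline: F + μ_s N = mg sin 42°, so F = 113.752 − 55.587 = 58.165 N.

58.2 N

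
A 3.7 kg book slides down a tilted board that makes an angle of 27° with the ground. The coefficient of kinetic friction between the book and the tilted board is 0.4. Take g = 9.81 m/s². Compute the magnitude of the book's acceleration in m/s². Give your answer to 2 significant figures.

0.96 m/s²

Resolving the weight along the incline: the component pulling the book down the slope is mg sin 27° = 3.7 × 9.81 × 0.4540 = 16.479 N, and the normal force is N = mg cos 27° = 3.7 × 9.81 × 0.8910 = 32.341 N.
Kinetic friction acts up the slope with magnitude f = μN = 0.4 × 32.341 = 12.936 N.
Net force along the incline is 16.479 − 12.936 = 3.543 N, so a = 3.543 / 3.7 = 0.9576 m/s².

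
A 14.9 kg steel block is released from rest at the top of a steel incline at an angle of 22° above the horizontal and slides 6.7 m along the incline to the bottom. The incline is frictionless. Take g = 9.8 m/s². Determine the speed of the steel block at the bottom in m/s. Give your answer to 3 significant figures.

7.01 m/s

The weight component along the incline is mg sin 22° = 54.700 N and the normal force is N = mg cos 22° = 135.387 N.
With no friction, a = g sin 22° = 3.6711 m/s².
Starting from rest over a distance of 6.7 m, v² = 2aL = 2 × 3.6711 × 6.7 = 49.1927, so v = 7.0138 m/s.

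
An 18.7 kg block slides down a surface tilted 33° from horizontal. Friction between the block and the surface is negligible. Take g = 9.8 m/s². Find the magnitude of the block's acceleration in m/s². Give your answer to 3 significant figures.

Resolving the weight along the incline: the component pulling the block down the slope is mg sin 33° = 18.7 × 9.8 × 0.5446 = 99.803 N, and the normal force is N = mg cos 33° = 18.7 × 9.8 × 0.8387 = 153.700 N.
With no friction the net force along the incline is 99.803 N, so a = g sin 33° = 99.803 / 18.7 = 5.3371 m/s².

5.34 m/s²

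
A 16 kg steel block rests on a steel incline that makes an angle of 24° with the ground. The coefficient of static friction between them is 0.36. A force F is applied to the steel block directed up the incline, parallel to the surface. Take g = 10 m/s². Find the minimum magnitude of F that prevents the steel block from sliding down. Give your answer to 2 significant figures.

12 N

The normal force is N = mg cos 24° = 146.167 N. With F at its minimum the steel block is on the verge of sliding down, so static friction is at its maximum μ_s N = 0.36 × 146.167 = 52.620 N and acts up the slope.
Equilibrium along the incline: F + μ_s N = mg sin 24°, so F = 65.078 − 52.620 = 12.458 N.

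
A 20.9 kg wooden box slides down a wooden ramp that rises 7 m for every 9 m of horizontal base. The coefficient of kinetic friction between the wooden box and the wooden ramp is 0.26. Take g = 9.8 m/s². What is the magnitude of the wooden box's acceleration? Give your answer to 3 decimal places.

4.005 m/s²

Resolving the weight along the incline: the component pulling the wooden box down the slope is mg sin 37.87° = 20.9 × 9.8 × 0.6139 = 125.739 N, and the normal force is N = mg cos 37.87° = 20.9 × 9.8 × 0.7894 = 161.685 N.
Kinetic friction acts up the slope with magnitude f = μN = 0.26 × 161.685 = 42.038 N.
Net force along the incline is 125.739 − 42.038 = 83.701 N, so a = 83.701 / 20.9 = 4.0048 m/s².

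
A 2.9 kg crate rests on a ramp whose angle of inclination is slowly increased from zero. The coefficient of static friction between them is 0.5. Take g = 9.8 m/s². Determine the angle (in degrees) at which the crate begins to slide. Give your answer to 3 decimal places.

At the threshold of sliding, static friction is at its maximum μ_s N and exactly balances the weight component along the incline: mg sin θ = μ_s mg cos θ.
Hence tan θ = μ_s = 0.5, so θ = arctan(0.5) = 26.5651°.

26.565°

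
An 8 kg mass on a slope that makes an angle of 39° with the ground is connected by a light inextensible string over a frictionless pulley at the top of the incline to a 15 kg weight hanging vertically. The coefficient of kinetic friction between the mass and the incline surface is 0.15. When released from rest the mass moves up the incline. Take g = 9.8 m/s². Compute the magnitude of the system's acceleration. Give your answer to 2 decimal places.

3.85 m/s²

For the mass on the incline: the weight component along the slope is m₁g sin 39° = 8 × 9.8 × 0.6293 = 49.337 N and the normal force is N = m₁g cos 39° = 60.928 N.
Kinetic friction opposes the mass's motion up the incline: f = μN = 0.15 × 60.928 = 9.139 N acting down the slope.
Newton's second law for the mass (up-slope positive): T − 49.337 − 9.139 = 8 a. For the hanging weight (downward positive): 15 × 9.8 − T = 15 a.
Adding the two equations eliminates T: 88.524 = 23 a, so a = 3.8489 m/s².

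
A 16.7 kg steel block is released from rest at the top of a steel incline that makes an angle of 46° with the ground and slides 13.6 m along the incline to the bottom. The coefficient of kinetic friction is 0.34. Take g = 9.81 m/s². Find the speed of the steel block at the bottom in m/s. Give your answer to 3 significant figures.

11.4 m/s

The weight component along the incline is mg sin 46° = 117.847 N and the normal force is N = mg cos 46° = 113.804 N.
Friction up the slope is f = μN = 0.34 × 113.804 = 38.693 N, so the net downslope force is 117.847 − 38.693 = 79.154 N and a = 79.154 / 16.7 = 4.7398 m/s².
Starting from rest over a distance of 13.6 m, v² = 2aL = 2 × 4.7398 × 13.6 = 128.9226, so v = 11.3544 m/s.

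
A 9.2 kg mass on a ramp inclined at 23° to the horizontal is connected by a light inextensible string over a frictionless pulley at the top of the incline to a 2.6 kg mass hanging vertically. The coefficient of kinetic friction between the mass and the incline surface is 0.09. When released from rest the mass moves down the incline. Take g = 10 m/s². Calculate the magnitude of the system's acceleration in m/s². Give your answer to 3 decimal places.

0.197 m/s²

For the mass on the incline: the weight component along the slope is m₁g sin 23° = 9.2 × 10 × 0.3907 = 35.944 N and the normal force is N = m₁g cos 23° = 84.686 N.
Kinetic friction opposes the mass's motion down the incline: f = μN = 0.09 × 84.686 = 7.622 N acting up the slope.
Newton's second law for the mass (down-slope positive): 35.944 − 7.622 − T = 9.2 a. For the hanging mass (upward positive): T − 2.6 × 10 = 2.6 a.
Adding the two equations eliminates T: 2.322 = 11.8 a, so a = 0.1968 m/s².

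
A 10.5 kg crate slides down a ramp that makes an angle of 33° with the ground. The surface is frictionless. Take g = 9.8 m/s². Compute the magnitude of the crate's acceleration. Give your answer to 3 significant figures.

Resolving the weight along the incline: the component pulling the crate down the slope is mg sin 33° = 10.5 × 9.8 × 0.5446 = 56.039 N, and the normal force is N = mg cos 33° = 10.5 × 9.8 × 0.8387 = 86.302 N.
With no friction the net force along the incline is 56.039 N, so a = g sin 33° = 56.039 / 10.5 = 5.3370 m/s².

5.34 m/s²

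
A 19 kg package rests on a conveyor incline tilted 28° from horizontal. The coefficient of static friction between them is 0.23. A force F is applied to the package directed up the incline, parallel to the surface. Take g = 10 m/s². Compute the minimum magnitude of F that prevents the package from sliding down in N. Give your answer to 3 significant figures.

50.6 N

The normal force is N = mg cos 28° = 167.760 N. With F at its minimum the package is on the verge of sliding down, so static friction is at its maximum μ_s N = 0.23 × 167.760 = 38.585 N and acts up the slope.
Equilibrium along the incline: F + μ_s N = mg sin 28°, so F = 89.200 − 38.585 = 50.615 N.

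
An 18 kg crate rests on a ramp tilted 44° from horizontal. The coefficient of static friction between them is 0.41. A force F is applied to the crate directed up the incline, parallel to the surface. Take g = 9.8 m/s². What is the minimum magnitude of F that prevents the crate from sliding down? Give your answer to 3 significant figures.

70.5 N

The normal force is N = mg cos 44° = 126.892 N. With F at its minimum the crate is on the verge of sliding down, so static friction is at its maximum μ_s N = 0.41 × 126.892 = 52.026 N and acts up the slope.
Equilibrium along the incline: F + μ_s N = mg sin 44°, so F = 122.538 − 52.026 = 70.512 N.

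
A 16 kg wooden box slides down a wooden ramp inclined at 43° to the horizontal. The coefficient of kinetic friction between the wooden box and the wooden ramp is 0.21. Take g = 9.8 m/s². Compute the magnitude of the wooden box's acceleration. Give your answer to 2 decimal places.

Resolving the weight along the incline: the component pulling the wooden box down the slope is mg sin 43° = 16 × 9.8 × 0.6820 = 106.938 N, and the normal force is N = mg cos 43° = 16 × 9.8 × 0.7314 = 114.684 N.
Kinetic friction acts up the slope with magnitude f = μN = 0.21 × 114.684 = 24.084 N.
Net force along the incline is 106.938 − 24.084 = 82.854 N, so a = 82.854 / 16 = 5.1784 m/s².

5.18 m/s²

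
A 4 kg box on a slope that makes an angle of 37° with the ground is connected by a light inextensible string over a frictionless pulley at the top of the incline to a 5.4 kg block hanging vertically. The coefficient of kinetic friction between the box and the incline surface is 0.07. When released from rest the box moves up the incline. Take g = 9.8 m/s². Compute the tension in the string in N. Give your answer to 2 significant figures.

For the box on the incline: the weight component along the slope is m₁g sin 37° = 4 × 9.8 × 0.6018 = 23.591 N and the normal force is N = m₁g cos 37° = 31.307 N.
Kinetic friction opposes the box's motion up the incline: f = μN = 0.07 × 31.307 = 2.191 N acting down the slope.
Newton's second law for the box (up-slope positive): T − 23.591 − 2.191 = 4 a. For the hanging block (downward positive): 5.4 × 9.8 − T = 5.4 a.
Adding the two equations eliminates T: 27.138 = 9.4 a, so a = 2.8870 m/s².
Then from the hanging block's equation, T = 5.4 × (9.8 − 2.8870) = 37.330 N.

37 N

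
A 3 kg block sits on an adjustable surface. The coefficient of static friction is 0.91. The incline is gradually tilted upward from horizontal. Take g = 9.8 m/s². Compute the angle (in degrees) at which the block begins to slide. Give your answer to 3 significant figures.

At the threshold of sliding, static friction is at its maximum μ_s N and exactly balances the weight component along the incline: mg sin θ = μ_s mg cos θ.
Hence tan θ = μ_s = 0.91, so θ = arctan(0.91) = 42.3022°.

42.3°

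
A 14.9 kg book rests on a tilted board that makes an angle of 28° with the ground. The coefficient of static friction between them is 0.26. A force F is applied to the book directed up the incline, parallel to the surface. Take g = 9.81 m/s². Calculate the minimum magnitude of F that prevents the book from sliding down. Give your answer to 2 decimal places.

The normal force is N = mg cos 28° = 129.060 N. With F at its minimum the book is on the verge of sliding down, so static friction is at its maximum μ_s N = 0.26 × 129.060 = 33.556 N and acts up the slope.
Equilibrium along the incline: F + μ_s N = mg sin 28°, so F = 68.622 − 33.556 = 35.066 N.

35.07 N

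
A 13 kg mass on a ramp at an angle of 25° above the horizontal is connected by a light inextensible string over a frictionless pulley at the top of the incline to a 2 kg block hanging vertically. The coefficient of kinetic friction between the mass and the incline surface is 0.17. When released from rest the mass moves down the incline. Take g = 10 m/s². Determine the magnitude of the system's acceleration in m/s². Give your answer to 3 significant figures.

For the mass on the incline: the weight component along the slope is m₁g sin 25° = 13 × 10 × 0.4226 = 54.938 N and the normal force is N = m₁g cos 25° = 117.820 N.
Kinetic friction opposes the mass's motion down the incline: f = μN = 0.17 × 117.820 = 20.029 N acting up the slope.
Newton's second law for the mass (down-slope positive): 54.938 − 20.029 − T = 13 a. For the hanging block (upward positive): T − 2 × 10 = 2 a.
Adding the two equations eliminates T: 14.909 = 15 a, so a = 0.9939 m/s².

0.994 m/s²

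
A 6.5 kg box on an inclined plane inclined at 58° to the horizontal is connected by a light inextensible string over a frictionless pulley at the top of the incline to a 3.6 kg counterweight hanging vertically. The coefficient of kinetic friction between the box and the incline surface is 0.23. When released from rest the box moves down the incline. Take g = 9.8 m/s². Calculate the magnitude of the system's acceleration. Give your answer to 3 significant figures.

1.09 m/s²

For the box on the incline: the weight component along the slope is m₁g sin 58° = 6.5 × 9.8 × 0.8480 = 54.018 N and the normal force is N = m₁g cos 58° = 33.756 N.
Kinetic friction opposes the box's motion down the incline: f = μN = 0.23 × 33.756 = 7.764 N acting up the slope.
Newton's second law for the box (down-slope positive): 54.018 − 7.764 − T = 6.5 a. For the hanging counterweight (upward positive): T − 3.6 × 9.8 = 3.6 a.
Adding the two equations eliminates T: 10.974 = 10.1 a, so a = 1.0865 m/s².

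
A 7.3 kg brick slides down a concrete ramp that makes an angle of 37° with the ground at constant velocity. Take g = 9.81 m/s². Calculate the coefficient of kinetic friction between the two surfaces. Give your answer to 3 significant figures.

At constant velocity the net force along the incline is zero: mg sin 37° = μ mg cos 37°.
So μ = tan 37° = 0.6018 / 0.7986 = 0.7536.

0.754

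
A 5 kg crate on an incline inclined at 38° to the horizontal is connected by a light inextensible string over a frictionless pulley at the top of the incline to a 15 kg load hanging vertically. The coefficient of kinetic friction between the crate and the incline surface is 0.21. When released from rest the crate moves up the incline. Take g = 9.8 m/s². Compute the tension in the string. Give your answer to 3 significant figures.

65.5 N

For the crate on the incline: the weight component along the slope is m₁g sin 38° = 5 × 9.8 × 0.6157 = 30.169 N and the normal force is N = m₁g cos 38° = 38.613 N.
Kinetic friction opposes the crate's motion up the incline: f = μN = 0.21 × 38.613 = 8.109 N acting down the slope.
Newton's second law for the crate (up-slope positive): T − 30.169 − 8.109 = 5 a. For the hanging load (downward positive): 15 × 9.8 − T = 15 a.
Adding the two equations eliminates T: 108.722 = 20 a, so a = 5.4361 m/s².
Then from the hanging load's equation, T = 15 × (9.8 − 5.4361) = 65.459 N.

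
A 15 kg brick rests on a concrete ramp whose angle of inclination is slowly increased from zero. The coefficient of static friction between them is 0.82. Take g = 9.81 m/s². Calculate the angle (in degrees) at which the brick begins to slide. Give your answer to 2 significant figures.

At the threshold of sliding, static friction is at its maximum μ_s N and exactly balances the weight component along the incline: mg sin θ = μ_s mg cos θ.
Hence tan θ = μ_s = 0.82, so θ = arctan(0.82) = 39.3518°.

39°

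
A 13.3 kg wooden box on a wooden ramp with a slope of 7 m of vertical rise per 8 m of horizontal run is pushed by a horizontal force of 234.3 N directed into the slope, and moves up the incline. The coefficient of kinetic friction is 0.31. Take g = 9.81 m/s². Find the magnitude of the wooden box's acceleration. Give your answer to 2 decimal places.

The horizontal push has components F cos 41.19° = 234.3 × 0.7526 = 176.334 N up the incline and F sin 41.19° = 234.3 × 0.6585 = 154.287 N pressing into the surface.
The normal force is therefore N = mg cos 41.19° + F sin 41.19° = 98.194 + 154.287 = 252.481 N, and kinetic friction down the slope is μN = 0.31 × 252.481 = 78.269 N.
Along the incline: F cos 41.19° − mg sin 41.19° − μN = ma, so 176.334 − 85.916 − 78.269 = 13.3 a, giving a = 0.9135 m/s².

0.91 m/s²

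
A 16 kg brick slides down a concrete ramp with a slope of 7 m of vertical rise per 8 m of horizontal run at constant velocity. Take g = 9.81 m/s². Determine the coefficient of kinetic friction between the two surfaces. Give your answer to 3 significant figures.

At constant velocity the net force along the incline is zero: mg sin 41.19° = μ mg cos 41.19°.
So μ = tan 41.19° = 0.6585 / 0.7526 = 0.8750.

0.875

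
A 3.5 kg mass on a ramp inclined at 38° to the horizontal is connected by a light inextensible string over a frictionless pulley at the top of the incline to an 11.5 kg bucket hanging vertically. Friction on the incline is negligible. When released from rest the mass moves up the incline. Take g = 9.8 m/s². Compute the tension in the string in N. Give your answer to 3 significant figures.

For the mass on the incline: the weight component along the slope is m₁g sin 38° = 3.5 × 9.8 × 0.6157 = 21.119 N and the normal force is N = m₁g cos 38° = 27.029 N.
Newton's second law for the mass (up-slope positive): T − 21.119 = 3.5 a. For the hanging bucket (downward positive): 11.5 × 9.8 − T = 11.5 a.
Adding the two equations eliminates T: 91.581 = 15 a, so a = 6.1054 m/s².
Then from the hanging bucket's equation, T = 11.5 × (9.8 − 6.1054) = 42.488 N.

42.5 N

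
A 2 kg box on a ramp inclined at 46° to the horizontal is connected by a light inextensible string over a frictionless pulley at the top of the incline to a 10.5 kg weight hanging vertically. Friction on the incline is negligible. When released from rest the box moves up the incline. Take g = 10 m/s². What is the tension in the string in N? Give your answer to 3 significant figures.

For the box on the incline: the weight component along the slope is m₁g sin 46° = 2 × 10 × 0.7193 = 14.386 N and the normal force is N = m₁g cos 46° = 13.893 N.
Newton's second law for the box (up-slope positive): T − 14.386 = 2 a. For the hanging weight (downward positive): 10.5 × 10 − T = 10.5 a.
Adding the two equations eliminates T: 90.614 = 12.5 a, so a = 7.2491 m/s².
Then from the hanging weight's equation, T = 10.5 × (10 − 7.2491) = 28.884 N.

28.9 N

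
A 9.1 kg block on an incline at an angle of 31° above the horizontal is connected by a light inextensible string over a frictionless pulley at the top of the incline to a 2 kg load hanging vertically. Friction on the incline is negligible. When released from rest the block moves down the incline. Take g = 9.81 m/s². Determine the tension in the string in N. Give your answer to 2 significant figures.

For the block on the incline: the weight component along the slope is m₁g sin 31° = 9.1 × 9.81 × 0.5150 = 45.975 N and the normal force is N = m₁g cos 31° = 76.520 N.
Newton's second law for the block (down-slope positive): 45.975 − T = 9.1 a. For the hanging load (upward positive): T − 2 × 9.81 = 2 a.
Adding the two equations eliminates T: 26.355 = 11.1 a, so a = 2.3743 m/s².
Then from the hanging load's equation, T = 2 × (9.81 + 2.3743) = 24.369 N.

24 N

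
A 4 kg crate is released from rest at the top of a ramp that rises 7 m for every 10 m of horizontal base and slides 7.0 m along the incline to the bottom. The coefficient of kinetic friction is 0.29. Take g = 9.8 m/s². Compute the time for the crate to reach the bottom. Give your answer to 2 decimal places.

The weight component along the incline is mg sin 34.99° = 22.480 N and the normal force is N = mg cos 34.99° = 32.114 N.
Friction up the slope is f = μN = 0.29 × 32.114 = 9.313 N, so the net downslope force is 22.480 − 9.313 = 13.167 N and a = 13.167 / 4 = 3.2917 m/s².
Starting from rest, L = ½at², so t = √(2L/a) = √(2 × 7.0 / 3.2917) = 2.0623 s.

2.06 s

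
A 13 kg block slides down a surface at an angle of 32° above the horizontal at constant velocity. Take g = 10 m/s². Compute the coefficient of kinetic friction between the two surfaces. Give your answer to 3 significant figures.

0.625

At constant velocity the net force along the incline is zero: mg sin 32° = μ mg cos 32°.
So μ = tan 32° = 0.5299 / 0.8480 = 0.6249.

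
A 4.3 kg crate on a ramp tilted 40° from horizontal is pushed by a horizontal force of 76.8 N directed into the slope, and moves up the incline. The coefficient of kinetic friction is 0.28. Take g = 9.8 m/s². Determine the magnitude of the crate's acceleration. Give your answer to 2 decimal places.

The horizontal push has components F cos 40° = 76.8 × 0.7660 = 58.829 N up the incline and F sin 40° = 76.8 × 0.6428 = 49.367 N pressing into the surface.
The normal force is therefore N = mg cos 40° + F sin 40° = 32.279 + 49.367 = 81.646 N, and kinetic friction down the slope is μN = 0.28 × 81.646 = 22.861 N.
Along the incline: F cos 40° − mg sin 40° − μN = ma, so 58.829 − 27.088 − 22.861 = 4.3 a, giving a = 2.0651 m/s².

2.07 m/s²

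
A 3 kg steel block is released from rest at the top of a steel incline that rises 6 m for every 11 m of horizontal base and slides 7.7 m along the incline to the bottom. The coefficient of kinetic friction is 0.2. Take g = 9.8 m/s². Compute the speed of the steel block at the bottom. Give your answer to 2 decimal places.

The weight component along the incline is mg sin 28.61° = 14.078 N and the normal force is N = mg cos 28.61° = 25.810 N.
Friction up the slope is f = μN = 0.2 × 25.810 = 5.162 N, so the net downslope force is 14.078 − 5.162 = 8.916 N and a = 8.916 / 3 = 2.9720 m/s².
Starting from rest over a distance of 7.7 m, v² = 2aL = 2 × 2.9720 × 7.7 = 45.7688, so v = 6.7653 m/s.

6.77 m/s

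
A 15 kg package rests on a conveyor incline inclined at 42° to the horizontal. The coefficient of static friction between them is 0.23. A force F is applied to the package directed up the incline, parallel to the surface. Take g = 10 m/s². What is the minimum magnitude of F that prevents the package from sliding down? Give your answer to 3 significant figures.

74.7 N

The normal force is N = mg cos 42° = 111.472 N. With F at its minimum the package is on the verge of sliding down, so static friction is at its maximum μ_s N = 0.23 × 111.472 = 25.639 N and acts up the slope.
Equilibrium along the incline: F + μ_s N = mg sin 42°, so F = 100.370 − 25.639 = 74.731 N.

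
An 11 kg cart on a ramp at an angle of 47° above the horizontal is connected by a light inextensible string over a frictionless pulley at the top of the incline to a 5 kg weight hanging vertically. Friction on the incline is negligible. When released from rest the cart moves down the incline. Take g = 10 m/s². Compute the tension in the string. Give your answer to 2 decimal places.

For the cart on the incline: the weight component along the slope is m₁g sin 47° = 11 × 10 × 0.7314 = 80.454 N and the normal force is N = m₁g cos 47° = 75.020 N.
Newton's second law for the cart (down-slope positive): 80.454 − T = 11 a. For the hanging weight (upward positive): T − 5 × 10 = 5 a.
Adding the two equations eliminates T: 30.454 = 16 a, so a = 1.9034 m/s².
Then from the hanging weight's equation, T = 5 × (10 + 1.9034) = 59.517 N.

59.52 N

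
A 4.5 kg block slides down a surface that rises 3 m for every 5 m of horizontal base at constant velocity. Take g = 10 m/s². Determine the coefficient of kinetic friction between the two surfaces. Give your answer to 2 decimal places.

0.60

At constant velocity the net force along the incline is zero: mg sin 30.96° = μ mg cos 30.96°.
So μ = tan 30.96° = 0.5145 / 0.8575 = 0.6000.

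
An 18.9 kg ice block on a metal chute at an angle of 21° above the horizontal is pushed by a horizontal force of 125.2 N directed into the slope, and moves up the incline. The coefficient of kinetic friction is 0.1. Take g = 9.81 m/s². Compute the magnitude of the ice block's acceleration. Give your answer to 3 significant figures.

1.52 m/s²

The horizontal push has components F cos 21° = 125.2 × 0.9336 = 116.887 N up the incline and F sin 21° = 125.2 × 0.3584 = 44.872 N pressing into the surface.
The normal force is therefore N = mg cos 21° + F sin 21° = 173.098 + 44.872 = 217.970 N, and kinetic friction down the slope is μN = 0.1 × 217.970 = 21.797 N.
Along the incline: F cos 21° − mg sin 21° − μN = ma, so 116.887 − 66.451 − 21.797 = 18.9 a, giving a = 1.5153 m/s².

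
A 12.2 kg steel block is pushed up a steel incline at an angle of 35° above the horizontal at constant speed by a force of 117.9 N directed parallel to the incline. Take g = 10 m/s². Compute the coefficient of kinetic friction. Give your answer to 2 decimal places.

At constant speed ΣF = 0 along the incline. The applied 117.9 N acts up the slope; the weight component mg sin 35° = 69.976 N and kinetic friction μN both act down the slope.
So 117.9 = 69.976 + μ × 99.937, giving μ = (117.9 − 69.976) / 99.937 = 0.4795.

0.48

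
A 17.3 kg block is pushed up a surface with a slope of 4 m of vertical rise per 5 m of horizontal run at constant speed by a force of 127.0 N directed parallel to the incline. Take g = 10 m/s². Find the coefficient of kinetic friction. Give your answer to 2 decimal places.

0.14

At constant speed ΣF = 0 along the incline. The applied 127.0 N acts up the slope; the weight component mg sin 38.66° = 108.072 N and kinetic friction μN both act down the slope.
So 127.0 = 108.072 + μ × 135.090, giving μ = (127.0 − 108.072) / 135.090 = 0.1401.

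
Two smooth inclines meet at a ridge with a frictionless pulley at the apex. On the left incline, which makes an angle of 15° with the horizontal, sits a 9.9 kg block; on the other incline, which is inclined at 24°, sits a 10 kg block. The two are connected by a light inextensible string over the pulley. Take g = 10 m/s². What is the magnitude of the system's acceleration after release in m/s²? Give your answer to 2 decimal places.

0.76 m/s²

Resolve each weight along its own incline: the 9.9 kg mass has component 9.9 × 10 × sin 15° = 25.623 N down its slope, and the 10 kg mass has 10 × 10 × sin 24° = 40.674 N down its slope.
The 10 kg side's 40.674 N exceeds the other side's 25.623 N, so that mass slides down and the 9.9 kg mass slides up. Taking that direction as positive, Newton's second law for the whole system gives 40.674 − 25.623 = (9.9 + 10) a, so a = 15.051 / 19.9 = 0.7563 m/s².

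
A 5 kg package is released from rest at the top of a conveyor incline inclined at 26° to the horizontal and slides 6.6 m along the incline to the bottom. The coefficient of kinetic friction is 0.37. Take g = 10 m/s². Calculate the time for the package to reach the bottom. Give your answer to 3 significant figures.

3.53 s

The weight component along the incline is mg sin 26° = 21.919 N and the normal force is N = mg cos 26° = 44.940 N.
Friction up the slope is f = μN = 0.37 × 44.940 = 16.628 N, so the net downslope force is 21.919 − 16.628 = 5.291 N and a = 5.291 / 5 = 1.0582 m/s².
Starting from rest, L = ½at², so t = √(2L/a) = √(2 × 6.6 / 1.0582) = 3.5319 s.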